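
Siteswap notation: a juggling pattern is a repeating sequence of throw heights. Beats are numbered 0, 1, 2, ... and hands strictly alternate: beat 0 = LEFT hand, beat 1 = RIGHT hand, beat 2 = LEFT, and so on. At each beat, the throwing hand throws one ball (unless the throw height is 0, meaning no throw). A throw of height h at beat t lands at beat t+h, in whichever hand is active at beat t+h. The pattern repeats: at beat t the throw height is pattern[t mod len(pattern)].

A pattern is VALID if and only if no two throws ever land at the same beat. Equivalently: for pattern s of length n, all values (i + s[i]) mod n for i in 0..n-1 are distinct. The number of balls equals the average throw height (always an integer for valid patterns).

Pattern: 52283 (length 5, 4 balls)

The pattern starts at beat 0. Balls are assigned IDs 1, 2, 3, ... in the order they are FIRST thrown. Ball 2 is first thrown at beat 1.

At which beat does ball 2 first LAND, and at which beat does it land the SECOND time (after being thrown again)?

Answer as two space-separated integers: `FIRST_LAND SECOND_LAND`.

Answer: 3 11

Derivation:
Beat 0 (L): throw ball1 h=5 -> lands@5:R; in-air after throw: [b1@5:R]
Beat 1 (R): throw ball2 h=2 -> lands@3:R; in-air after throw: [b2@3:R b1@5:R]
Beat 2 (L): throw ball3 h=2 -> lands@4:L; in-air after throw: [b2@3:R b3@4:L b1@5:R]
Beat 3 (R): throw ball2 h=8 -> lands@11:R; in-air after throw: [b3@4:L b1@5:R b2@11:R]
Beat 4 (L): throw ball3 h=3 -> lands@7:R; in-air after throw: [b1@5:R b3@7:R b2@11:R]
Beat 5 (R): throw ball1 h=5 -> lands@10:L; in-air after throw: [b3@7:R b1@10:L b2@11:R]
Beat 6 (L): throw ball4 h=2 -> lands@8:L; in-air after throw: [b3@7:R b4@8:L b1@10:L b2@11:R]
Beat 7 (R): throw ball3 h=2 -> lands@9:R; in-air after throw: [b4@8:L b3@9:R b1@10:L b2@11:R]
Beat 8 (L): throw ball4 h=8 -> lands@16:L; in-air after throw: [b3@9:R b1@10:L b2@11:R b4@16:L]
Beat 9 (R): throw ball3 h=3 -> lands@12:L; in-air after throw: [b1@10:L b2@11:R b3@12:L b4@16:L]
Beat 10 (L): throw ball1 h=5 -> lands@15:R; in-air after throw: [b2@11:R b3@12:L b1@15:R b4@16:L]
Beat 11 (R): throw ball2 h=2 -> lands@13:R; in-air after throw: [b3@12:L b2@13:R b1@15:R b4@16:L]
Ball 2: thrown@1 h=2 -> first land @3; rethrown@3 h=8 -> second land @11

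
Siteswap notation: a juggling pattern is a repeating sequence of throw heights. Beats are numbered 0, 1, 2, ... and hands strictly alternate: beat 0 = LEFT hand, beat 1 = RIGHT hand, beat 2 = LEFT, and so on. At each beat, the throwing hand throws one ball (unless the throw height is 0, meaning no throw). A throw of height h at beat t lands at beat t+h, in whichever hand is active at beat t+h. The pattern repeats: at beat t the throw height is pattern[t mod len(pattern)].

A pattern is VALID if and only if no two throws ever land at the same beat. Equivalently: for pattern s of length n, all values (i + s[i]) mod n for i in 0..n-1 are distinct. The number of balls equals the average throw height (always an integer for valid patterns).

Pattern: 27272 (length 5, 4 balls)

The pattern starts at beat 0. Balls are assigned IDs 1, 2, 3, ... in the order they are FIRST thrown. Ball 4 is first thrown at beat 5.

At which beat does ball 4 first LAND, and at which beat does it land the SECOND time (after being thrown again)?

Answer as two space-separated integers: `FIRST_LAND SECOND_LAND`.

Beat 0 (L): throw ball1 h=2 -> lands@2:L; in-air after throw: [b1@2:L]
Beat 1 (R): throw ball2 h=7 -> lands@8:L; in-air after throw: [b1@2:L b2@8:L]
Beat 2 (L): throw ball1 h=2 -> lands@4:L; in-air after throw: [b1@4:L b2@8:L]
Beat 3 (R): throw ball3 h=7 -> lands@10:L; in-air after throw: [b1@4:L b2@8:L b3@10:L]
Beat 4 (L): throw ball1 h=2 -> lands@6:L; in-air after throw: [b1@6:L b2@8:L b3@10:L]
Beat 5 (R): throw ball4 h=2 -> lands@7:R; in-air after throw: [b1@6:L b4@7:R b2@8:L b3@10:L]
Beat 6 (L): throw ball1 h=7 -> lands@13:R; in-air after throw: [b4@7:R b2@8:L b3@10:L b1@13:R]
Beat 7 (R): throw ball4 h=2 -> lands@9:R; in-air after throw: [b2@8:L b4@9:R b3@10:L b1@13:R]
Beat 8 (L): throw ball2 h=7 -> lands@15:R; in-air after throw: [b4@9:R b3@10:L b1@13:R b2@15:R]
Beat 9 (R): throw ball4 h=2 -> lands@11:R; in-air after throw: [b3@10:L b4@11:R b1@13:R b2@15:R]
Ball 4: thrown@5 h=2 -> first land @7; rethrown@7 h=2 -> second land @9

Answer: 7 9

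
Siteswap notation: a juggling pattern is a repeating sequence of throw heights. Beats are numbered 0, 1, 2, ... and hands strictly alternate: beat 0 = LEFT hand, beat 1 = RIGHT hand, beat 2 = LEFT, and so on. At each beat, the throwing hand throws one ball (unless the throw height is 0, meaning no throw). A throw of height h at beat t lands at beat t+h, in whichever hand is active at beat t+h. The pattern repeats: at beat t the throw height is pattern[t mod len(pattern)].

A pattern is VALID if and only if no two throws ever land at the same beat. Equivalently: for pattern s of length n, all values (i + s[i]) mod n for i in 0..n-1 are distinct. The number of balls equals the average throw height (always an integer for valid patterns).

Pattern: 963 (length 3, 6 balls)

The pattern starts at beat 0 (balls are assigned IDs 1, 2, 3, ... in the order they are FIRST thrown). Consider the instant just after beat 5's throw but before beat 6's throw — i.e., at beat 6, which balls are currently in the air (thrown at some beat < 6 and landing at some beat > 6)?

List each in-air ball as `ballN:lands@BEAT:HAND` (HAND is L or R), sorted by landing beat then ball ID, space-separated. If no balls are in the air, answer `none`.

Answer: ball2:lands@7:R ball3:lands@8:L ball1:lands@9:R ball5:lands@10:L ball4:lands@12:L

Derivation:
Beat 0 (L): throw ball1 h=9 -> lands@9:R; in-air after throw: [b1@9:R]
Beat 1 (R): throw ball2 h=6 -> lands@7:R; in-air after throw: [b2@7:R b1@9:R]
Beat 2 (L): throw ball3 h=3 -> lands@5:R; in-air after throw: [b3@5:R b2@7:R b1@9:R]
Beat 3 (R): throw ball4 h=9 -> lands@12:L; in-air after throw: [b3@5:R b2@7:R b1@9:R b4@12:L]
Beat 4 (L): throw ball5 h=6 -> lands@10:L; in-air after throw: [b3@5:R b2@7:R b1@9:R b5@10:L b4@12:L]
Beat 5 (R): throw ball3 h=3 -> lands@8:L; in-air after throw: [b2@7:R b3@8:L b1@9:R b5@10:L b4@12:L]
Beat 6 (L): throw ball6 h=9 -> lands@15:R; in-air after throw: [b2@7:R b3@8:L b1@9:R b5@10:L b4@12:L b6@15:R]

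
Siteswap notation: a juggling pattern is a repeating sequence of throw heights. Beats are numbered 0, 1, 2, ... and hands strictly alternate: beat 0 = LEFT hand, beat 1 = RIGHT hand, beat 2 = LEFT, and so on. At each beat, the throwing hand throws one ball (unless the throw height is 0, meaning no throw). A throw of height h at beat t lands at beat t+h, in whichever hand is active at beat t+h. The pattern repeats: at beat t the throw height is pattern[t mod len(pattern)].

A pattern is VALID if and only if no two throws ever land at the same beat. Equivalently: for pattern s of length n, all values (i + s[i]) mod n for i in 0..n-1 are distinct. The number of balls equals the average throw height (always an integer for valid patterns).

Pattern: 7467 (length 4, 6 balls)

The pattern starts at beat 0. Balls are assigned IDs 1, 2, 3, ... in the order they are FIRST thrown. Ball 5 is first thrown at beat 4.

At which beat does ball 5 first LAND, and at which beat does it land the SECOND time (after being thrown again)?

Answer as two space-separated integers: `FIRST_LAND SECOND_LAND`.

Beat 0 (L): throw ball1 h=7 -> lands@7:R; in-air after throw: [b1@7:R]
Beat 1 (R): throw ball2 h=4 -> lands@5:R; in-air after throw: [b2@5:R b1@7:R]
Beat 2 (L): throw ball3 h=6 -> lands@8:L; in-air after throw: [b2@5:R b1@7:R b3@8:L]
Beat 3 (R): throw ball4 h=7 -> lands@10:L; in-air after throw: [b2@5:R b1@7:R b3@8:L b4@10:L]
Beat 4 (L): throw ball5 h=7 -> lands@11:R; in-air after throw: [b2@5:R b1@7:R b3@8:L b4@10:L b5@11:R]
Beat 5 (R): throw ball2 h=4 -> lands@9:R; in-air after throw: [b1@7:R b3@8:L b2@9:R b4@10:L b5@11:R]
Beat 6 (L): throw ball6 h=6 -> lands@12:L; in-air after throw: [b1@7:R b3@8:L b2@9:R b4@10:L b5@11:R b6@12:L]
Beat 7 (R): throw ball1 h=7 -> lands@14:L; in-air after throw: [b3@8:L b2@9:R b4@10:L b5@11:R b6@12:L b1@14:L]
Beat 8 (L): throw ball3 h=7 -> lands@15:R; in-air after throw: [b2@9:R b4@10:L b5@11:R b6@12:L b1@14:L b3@15:R]
Beat 9 (R): throw ball2 h=4 -> lands@13:R; in-air after throw: [b4@10:L b5@11:R b6@12:L b2@13:R b1@14:L b3@15:R]
Beat 10 (L): throw ball4 h=6 -> lands@16:L; in-air after throw: [b5@11:R b6@12:L b2@13:R b1@14:L b3@15:R b4@16:L]
Beat 11 (R): throw ball5 h=7 -> lands@18:L; in-air after throw: [b6@12:L b2@13:R b1@14:L b3@15:R b4@16:L b5@18:L]
Beat 12 (L): throw ball6 h=7 -> lands@19:R; in-air after throw: [b2@13:R b1@14:L b3@15:R b4@16:L b5@18:L b6@19:R]
Ball 5: thrown@4 h=7 -> first land @11; rethrown@11 h=7 -> second land @18

Answer: 11 18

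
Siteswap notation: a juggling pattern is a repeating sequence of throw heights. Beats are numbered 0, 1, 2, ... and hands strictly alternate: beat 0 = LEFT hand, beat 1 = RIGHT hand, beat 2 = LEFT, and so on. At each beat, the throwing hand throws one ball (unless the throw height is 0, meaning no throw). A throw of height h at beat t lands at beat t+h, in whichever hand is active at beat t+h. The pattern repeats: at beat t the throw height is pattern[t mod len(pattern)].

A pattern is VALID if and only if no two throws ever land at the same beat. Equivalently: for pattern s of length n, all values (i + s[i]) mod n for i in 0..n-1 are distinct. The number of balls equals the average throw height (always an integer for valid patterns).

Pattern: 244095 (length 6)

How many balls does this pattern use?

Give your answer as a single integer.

Pattern = [2, 4, 4, 0, 9, 5], length n = 6
  position 0: throw height = 2, running sum = 2
  position 1: throw height = 4, running sum = 6
  position 2: throw height = 4, running sum = 10
  position 3: throw height = 0, running sum = 10
  position 4: throw height = 9, running sum = 19
  position 5: throw height = 5, running sum = 24
Total sum = 24; balls = sum / n = 24 / 6 = 4

Answer: 4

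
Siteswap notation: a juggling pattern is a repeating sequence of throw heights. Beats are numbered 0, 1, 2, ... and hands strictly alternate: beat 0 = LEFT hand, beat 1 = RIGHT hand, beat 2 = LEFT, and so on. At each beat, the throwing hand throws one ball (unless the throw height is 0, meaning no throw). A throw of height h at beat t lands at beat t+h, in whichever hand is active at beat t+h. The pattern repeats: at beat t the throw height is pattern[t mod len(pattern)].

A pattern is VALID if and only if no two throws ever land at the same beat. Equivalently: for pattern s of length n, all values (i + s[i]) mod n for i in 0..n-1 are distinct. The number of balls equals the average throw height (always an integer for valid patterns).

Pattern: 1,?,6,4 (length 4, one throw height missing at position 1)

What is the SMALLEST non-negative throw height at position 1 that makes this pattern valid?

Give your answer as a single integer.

Answer: 1

Derivation:
i=0: (0 + 1) mod 4 = 1
i=1: s[i]=? (unknown)
i=2: (2 + 6) mod 4 = 0
i=3: (3 + 4) mod 4 = 3
Known residues: [0, 1, 3]; need a permutation of 0..3, so missing residue r = 2
Need (1 + s) mod 4 = 2; smallest s = (2 - 1) mod 4 = 1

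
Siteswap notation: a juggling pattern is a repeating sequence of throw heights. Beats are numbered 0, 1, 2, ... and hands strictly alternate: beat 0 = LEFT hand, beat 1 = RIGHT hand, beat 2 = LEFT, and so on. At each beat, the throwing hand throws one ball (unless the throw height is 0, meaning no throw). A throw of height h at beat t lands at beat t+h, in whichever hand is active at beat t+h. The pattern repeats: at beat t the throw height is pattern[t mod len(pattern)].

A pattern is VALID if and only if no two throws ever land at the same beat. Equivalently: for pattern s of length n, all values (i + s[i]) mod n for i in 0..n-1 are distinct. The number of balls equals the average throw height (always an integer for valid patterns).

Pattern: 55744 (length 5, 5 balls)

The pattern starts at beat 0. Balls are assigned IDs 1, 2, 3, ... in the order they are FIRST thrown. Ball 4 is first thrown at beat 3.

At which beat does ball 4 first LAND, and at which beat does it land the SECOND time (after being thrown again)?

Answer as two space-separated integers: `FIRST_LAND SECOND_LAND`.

Beat 0 (L): throw ball1 h=5 -> lands@5:R; in-air after throw: [b1@5:R]
Beat 1 (R): throw ball2 h=5 -> lands@6:L; in-air after throw: [b1@5:R b2@6:L]
Beat 2 (L): throw ball3 h=7 -> lands@9:R; in-air after throw: [b1@5:R b2@6:L b3@9:R]
Beat 3 (R): throw ball4 h=4 -> lands@7:R; in-air after throw: [b1@5:R b2@6:L b4@7:R b3@9:R]
Beat 4 (L): throw ball5 h=4 -> lands@8:L; in-air after throw: [b1@5:R b2@6:L b4@7:R b5@8:L b3@9:R]
Beat 5 (R): throw ball1 h=5 -> lands@10:L; in-air after throw: [b2@6:L b4@7:R b5@8:L b3@9:R b1@10:L]
Beat 6 (L): throw ball2 h=5 -> lands@11:R; in-air after throw: [b4@7:R b5@8:L b3@9:R b1@10:L b2@11:R]
Beat 7 (R): throw ball4 h=7 -> lands@14:L; in-air after throw: [b5@8:L b3@9:R b1@10:L b2@11:R b4@14:L]
Beat 8 (L): throw ball5 h=4 -> lands@12:L; in-air after throw: [b3@9:R b1@10:L b2@11:R b5@12:L b4@14:L]
Beat 9 (R): throw ball3 h=4 -> lands@13:R; in-air after throw: [b1@10:L b2@11:R b5@12:L b3@13:R b4@14:L]
Beat 10 (L): throw ball1 h=5 -> lands@15:R; in-air after throw: [b2@11:R b5@12:L b3@13:R b4@14:L b1@15:R]
Beat 11 (R): throw ball2 h=5 -> lands@16:L; in-air after throw: [b5@12:L b3@13:R b4@14:L b1@15:R b2@16:L]
Beat 12 (L): throw ball5 h=7 -> lands@19:R; in-air after throw: [b3@13:R b4@14:L b1@15:R b2@16:L b5@19:R]
Beat 13 (R): throw ball3 h=4 -> lands@17:R; in-air after throw: [b4@14:L b1@15:R b2@16:L b3@17:R b5@19:R]
Beat 14 (L): throw ball4 h=4 -> lands@18:L; in-air after throw: [b1@15:R b2@16:L b3@17:R b4@18:L b5@19:R]
Ball 4: thrown@3 h=4 -> first land @7; rethrown@7 h=7 -> second land @14

Answer: 7 14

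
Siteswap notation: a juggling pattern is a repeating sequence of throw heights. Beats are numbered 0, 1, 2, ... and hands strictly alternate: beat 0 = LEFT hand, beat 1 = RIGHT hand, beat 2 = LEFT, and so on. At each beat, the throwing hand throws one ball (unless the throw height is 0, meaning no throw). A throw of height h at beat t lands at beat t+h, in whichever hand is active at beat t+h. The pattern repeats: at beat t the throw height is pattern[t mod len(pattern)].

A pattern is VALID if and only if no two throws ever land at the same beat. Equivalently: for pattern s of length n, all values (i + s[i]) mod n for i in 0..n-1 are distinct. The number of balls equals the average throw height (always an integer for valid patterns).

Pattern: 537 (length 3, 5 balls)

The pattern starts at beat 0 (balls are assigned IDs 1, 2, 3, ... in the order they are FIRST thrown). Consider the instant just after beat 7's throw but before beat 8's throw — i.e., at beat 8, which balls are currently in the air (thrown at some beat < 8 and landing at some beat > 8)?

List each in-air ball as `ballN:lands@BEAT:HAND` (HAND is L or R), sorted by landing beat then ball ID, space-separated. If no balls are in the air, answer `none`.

Answer: ball3:lands@9:R ball2:lands@10:L ball5:lands@11:R ball1:lands@12:L

Derivation:
Beat 0 (L): throw ball1 h=5 -> lands@5:R; in-air after throw: [b1@5:R]
Beat 1 (R): throw ball2 h=3 -> lands@4:L; in-air after throw: [b2@4:L b1@5:R]
Beat 2 (L): throw ball3 h=7 -> lands@9:R; in-air after throw: [b2@4:L b1@5:R b3@9:R]
Beat 3 (R): throw ball4 h=5 -> lands@8:L; in-air after throw: [b2@4:L b1@5:R b4@8:L b3@9:R]
Beat 4 (L): throw ball2 h=3 -> lands@7:R; in-air after throw: [b1@5:R b2@7:R b4@8:L b3@9:R]
Beat 5 (R): throw ball1 h=7 -> lands@12:L; in-air after throw: [b2@7:R b4@8:L b3@9:R b1@12:L]
Beat 6 (L): throw ball5 h=5 -> lands@11:R; in-air after throw: [b2@7:R b4@8:L b3@9:R b5@11:R b1@12:L]
Beat 7 (R): throw ball2 h=3 -> lands@10:L; in-air after throw: [b4@8:L b3@9:R b2@10:L b5@11:R b1@12:L]
Beat 8 (L): throw ball4 h=7 -> lands@15:R; in-air after throw: [b3@9:R b2@10:L b5@11:R b1@12:L b4@15:R]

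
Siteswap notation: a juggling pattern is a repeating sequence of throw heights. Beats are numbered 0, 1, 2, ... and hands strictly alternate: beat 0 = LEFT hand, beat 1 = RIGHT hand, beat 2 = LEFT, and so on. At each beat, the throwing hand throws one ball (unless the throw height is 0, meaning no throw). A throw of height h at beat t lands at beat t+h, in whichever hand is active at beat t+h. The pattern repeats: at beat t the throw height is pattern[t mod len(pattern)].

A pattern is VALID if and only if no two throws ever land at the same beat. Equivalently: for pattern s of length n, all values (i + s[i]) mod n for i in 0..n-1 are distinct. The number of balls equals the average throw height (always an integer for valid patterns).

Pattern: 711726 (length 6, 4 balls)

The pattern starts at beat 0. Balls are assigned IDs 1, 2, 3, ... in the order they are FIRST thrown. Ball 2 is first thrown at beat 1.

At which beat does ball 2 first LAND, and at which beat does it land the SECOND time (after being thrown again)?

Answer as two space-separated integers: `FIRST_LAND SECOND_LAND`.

Beat 0 (L): throw ball1 h=7 -> lands@7:R; in-air after throw: [b1@7:R]
Beat 1 (R): throw ball2 h=1 -> lands@2:L; in-air after throw: [b2@2:L b1@7:R]
Beat 2 (L): throw ball2 h=1 -> lands@3:R; in-air after throw: [b2@3:R b1@7:R]
Beat 3 (R): throw ball2 h=7 -> lands@10:L; in-air after throw: [b1@7:R b2@10:L]
Ball 2: thrown@1 h=1 -> first land @2; rethrown@2 h=1 -> second land @3

Answer: 2 3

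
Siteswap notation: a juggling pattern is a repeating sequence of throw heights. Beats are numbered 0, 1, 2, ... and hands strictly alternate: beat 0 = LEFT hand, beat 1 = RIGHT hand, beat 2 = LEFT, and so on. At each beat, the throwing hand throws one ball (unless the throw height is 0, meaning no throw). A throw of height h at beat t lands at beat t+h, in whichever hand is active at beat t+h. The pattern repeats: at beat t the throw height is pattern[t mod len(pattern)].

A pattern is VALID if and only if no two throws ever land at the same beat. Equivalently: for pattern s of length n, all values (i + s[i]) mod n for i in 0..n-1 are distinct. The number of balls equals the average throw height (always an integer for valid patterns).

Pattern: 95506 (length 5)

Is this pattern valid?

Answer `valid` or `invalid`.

i=0: (i + s[i]) mod n = (0 + 9) mod 5 = 4
i=1: (i + s[i]) mod n = (1 + 5) mod 5 = 1
i=2: (i + s[i]) mod n = (2 + 5) mod 5 = 2
i=3: (i + s[i]) mod n = (3 + 0) mod 5 = 3
i=4: (i + s[i]) mod n = (4 + 6) mod 5 = 0
Residues: [4, 1, 2, 3, 0], distinct: True

Answer: valid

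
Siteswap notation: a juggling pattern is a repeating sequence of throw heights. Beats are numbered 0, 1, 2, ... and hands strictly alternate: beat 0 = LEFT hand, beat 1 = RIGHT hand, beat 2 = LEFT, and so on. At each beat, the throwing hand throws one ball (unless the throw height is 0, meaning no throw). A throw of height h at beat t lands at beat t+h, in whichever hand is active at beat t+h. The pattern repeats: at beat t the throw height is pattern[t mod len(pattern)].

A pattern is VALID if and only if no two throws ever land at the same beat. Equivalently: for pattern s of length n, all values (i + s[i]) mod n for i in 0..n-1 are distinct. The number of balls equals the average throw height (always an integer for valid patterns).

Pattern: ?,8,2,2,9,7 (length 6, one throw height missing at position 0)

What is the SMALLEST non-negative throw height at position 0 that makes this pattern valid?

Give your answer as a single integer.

i=0: s[i]=? (unknown)
i=1: (1 + 8) mod 6 = 3
i=2: (2 + 2) mod 6 = 4
i=3: (3 + 2) mod 6 = 5
i=4: (4 + 9) mod 6 = 1
i=5: (5 + 7) mod 6 = 0
Known residues: [0, 1, 3, 4, 5]; need a permutation of 0..5, so missing residue r = 2
Need (0 + s) mod 6 = 2; smallest s = (2 - 0) mod 6 = 2

Answer: 2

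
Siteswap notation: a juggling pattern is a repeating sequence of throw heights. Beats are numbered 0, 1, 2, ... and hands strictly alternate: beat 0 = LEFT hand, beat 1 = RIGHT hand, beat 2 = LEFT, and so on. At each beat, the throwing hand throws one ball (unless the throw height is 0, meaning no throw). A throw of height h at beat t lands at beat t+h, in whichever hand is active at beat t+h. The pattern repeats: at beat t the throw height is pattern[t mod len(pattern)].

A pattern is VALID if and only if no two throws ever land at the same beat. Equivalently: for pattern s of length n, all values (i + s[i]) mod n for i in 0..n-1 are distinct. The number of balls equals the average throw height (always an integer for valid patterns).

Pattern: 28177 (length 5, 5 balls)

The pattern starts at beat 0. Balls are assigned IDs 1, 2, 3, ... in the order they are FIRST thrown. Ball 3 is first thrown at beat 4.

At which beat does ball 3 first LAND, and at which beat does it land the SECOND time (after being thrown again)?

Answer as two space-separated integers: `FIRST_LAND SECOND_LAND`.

Beat 0 (L): throw ball1 h=2 -> lands@2:L; in-air after throw: [b1@2:L]
Beat 1 (R): throw ball2 h=8 -> lands@9:R; in-air after throw: [b1@2:L b2@9:R]
Beat 2 (L): throw ball1 h=1 -> lands@3:R; in-air after throw: [b1@3:R b2@9:R]
Beat 3 (R): throw ball1 h=7 -> lands@10:L; in-air after throw: [b2@9:R b1@10:L]
Beat 4 (L): throw ball3 h=7 -> lands@11:R; in-air after throw: [b2@9:R b1@10:L b3@11:R]
Beat 5 (R): throw ball4 h=2 -> lands@7:R; in-air after throw: [b4@7:R b2@9:R b1@10:L b3@11:R]
Beat 6 (L): throw ball5 h=8 -> lands@14:L; in-air after throw: [b4@7:R b2@9:R b1@10:L b3@11:R b5@14:L]
Beat 7 (R): throw ball4 h=1 -> lands@8:L; in-air after throw: [b4@8:L b2@9:R b1@10:L b3@11:R b5@14:L]
Beat 8 (L): throw ball4 h=7 -> lands@15:R; in-air after throw: [b2@9:R b1@10:L b3@11:R b5@14:L b4@15:R]
Beat 9 (R): throw ball2 h=7 -> lands@16:L; in-air after throw: [b1@10:L b3@11:R b5@14:L b4@15:R b2@16:L]
Beat 10 (L): throw ball1 h=2 -> lands@12:L; in-air after throw: [b3@11:R b1@12:L b5@14:L b4@15:R b2@16:L]
Beat 11 (R): throw ball3 h=8 -> lands@19:R; in-air after throw: [b1@12:L b5@14:L b4@15:R b2@16:L b3@19:R]
Beat 12 (L): throw ball1 h=1 -> lands@13:R; in-air after throw: [b1@13:R b5@14:L b4@15:R b2@16:L b3@19:R]
Beat 13 (R): throw ball1 h=7 -> lands@20:L; in-air after throw: [b5@14:L b4@15:R b2@16:L b3@19:R b1@20:L]
Beat 14 (L): throw ball5 h=7 -> lands@21:R; in-air after throw: [b4@15:R b2@16:L b3@19:R b1@20:L b5@21:R]
Beat 15 (R): throw ball4 h=2 -> lands@17:R; in-air after throw: [b2@16:L b4@17:R b3@19:R b1@20:L b5@21:R]
Beat 16 (L): throw ball2 h=8 -> lands@24:L; in-air after throw: [b4@17:R b3@19:R b1@20:L b5@21:R b2@24:L]
Ball 3: thrown@4 h=7 -> first land @11; rethrown@11 h=8 -> second land @19

Answer: 11 19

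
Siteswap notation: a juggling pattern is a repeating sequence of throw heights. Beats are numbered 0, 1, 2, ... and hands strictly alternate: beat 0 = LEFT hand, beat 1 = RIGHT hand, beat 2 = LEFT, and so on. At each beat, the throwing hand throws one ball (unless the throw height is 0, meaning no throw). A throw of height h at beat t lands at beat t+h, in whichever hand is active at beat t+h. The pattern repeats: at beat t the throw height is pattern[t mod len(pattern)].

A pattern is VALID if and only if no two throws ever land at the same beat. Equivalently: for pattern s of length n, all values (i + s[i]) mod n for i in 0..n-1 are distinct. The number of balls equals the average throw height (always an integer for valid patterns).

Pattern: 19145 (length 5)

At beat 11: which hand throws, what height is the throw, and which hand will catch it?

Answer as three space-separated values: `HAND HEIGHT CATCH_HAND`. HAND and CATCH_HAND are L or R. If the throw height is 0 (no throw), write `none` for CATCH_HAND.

Answer: R 9 L

Derivation:
Beat 11: 11 mod 2 = 1, so hand = R
Throw height = pattern[11 mod 5] = pattern[1] = 9
Lands at beat 11+9=20, 20 mod 2 = 0, so catch hand = L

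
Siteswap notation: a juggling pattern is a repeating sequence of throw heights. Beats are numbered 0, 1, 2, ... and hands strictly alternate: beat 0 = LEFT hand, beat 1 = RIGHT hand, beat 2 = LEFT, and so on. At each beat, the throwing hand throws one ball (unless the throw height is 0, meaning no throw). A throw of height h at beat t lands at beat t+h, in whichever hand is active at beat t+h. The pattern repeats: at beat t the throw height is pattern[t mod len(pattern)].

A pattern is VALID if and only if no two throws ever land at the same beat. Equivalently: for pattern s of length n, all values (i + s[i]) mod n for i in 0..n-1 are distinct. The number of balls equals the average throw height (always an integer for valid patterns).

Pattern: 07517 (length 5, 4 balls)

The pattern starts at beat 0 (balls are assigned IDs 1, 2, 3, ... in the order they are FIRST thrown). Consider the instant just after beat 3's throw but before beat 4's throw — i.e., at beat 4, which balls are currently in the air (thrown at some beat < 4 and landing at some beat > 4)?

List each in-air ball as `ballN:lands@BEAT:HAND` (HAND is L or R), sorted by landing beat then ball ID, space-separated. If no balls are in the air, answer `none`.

Beat 1 (R): throw ball1 h=7 -> lands@8:L; in-air after throw: [b1@8:L]
Beat 2 (L): throw ball2 h=5 -> lands@7:R; in-air after throw: [b2@7:R b1@8:L]
Beat 3 (R): throw ball3 h=1 -> lands@4:L; in-air after throw: [b3@4:L b2@7:R b1@8:L]
Beat 4 (L): throw ball3 h=7 -> lands@11:R; in-air after throw: [b2@7:R b1@8:L b3@11:R]

Answer: ball2:lands@7:R ball1:lands@8:L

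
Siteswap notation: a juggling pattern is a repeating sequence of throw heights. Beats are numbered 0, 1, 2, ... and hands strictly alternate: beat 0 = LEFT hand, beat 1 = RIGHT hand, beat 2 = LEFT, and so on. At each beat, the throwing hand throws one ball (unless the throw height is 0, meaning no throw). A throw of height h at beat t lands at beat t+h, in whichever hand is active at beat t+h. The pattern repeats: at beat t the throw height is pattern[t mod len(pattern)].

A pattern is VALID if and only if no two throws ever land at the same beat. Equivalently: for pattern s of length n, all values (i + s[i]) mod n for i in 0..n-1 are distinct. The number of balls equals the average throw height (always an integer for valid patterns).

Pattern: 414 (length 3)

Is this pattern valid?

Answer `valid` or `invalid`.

i=0: (i + s[i]) mod n = (0 + 4) mod 3 = 1
i=1: (i + s[i]) mod n = (1 + 1) mod 3 = 2
i=2: (i + s[i]) mod n = (2 + 4) mod 3 = 0
Residues: [1, 2, 0], distinct: True

Answer: valid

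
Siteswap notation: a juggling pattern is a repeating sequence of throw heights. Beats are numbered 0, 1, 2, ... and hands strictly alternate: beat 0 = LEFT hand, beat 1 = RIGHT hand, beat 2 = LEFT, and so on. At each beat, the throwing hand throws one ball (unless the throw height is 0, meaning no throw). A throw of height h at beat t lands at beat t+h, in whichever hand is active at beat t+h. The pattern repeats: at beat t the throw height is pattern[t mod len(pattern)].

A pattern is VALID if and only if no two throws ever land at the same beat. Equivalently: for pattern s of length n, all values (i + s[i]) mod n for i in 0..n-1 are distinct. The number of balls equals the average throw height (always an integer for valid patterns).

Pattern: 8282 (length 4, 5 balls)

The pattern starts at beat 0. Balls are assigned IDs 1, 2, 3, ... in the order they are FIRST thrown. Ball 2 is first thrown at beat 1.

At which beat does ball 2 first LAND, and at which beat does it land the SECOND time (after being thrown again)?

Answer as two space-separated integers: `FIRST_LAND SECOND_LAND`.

Answer: 3 5

Derivation:
Beat 0 (L): throw ball1 h=8 -> lands@8:L; in-air after throw: [b1@8:L]
Beat 1 (R): throw ball2 h=2 -> lands@3:R; in-air after throw: [b2@3:R b1@8:L]
Beat 2 (L): throw ball3 h=8 -> lands@10:L; in-air after throw: [b2@3:R b1@8:L b3@10:L]
Beat 3 (R): throw ball2 h=2 -> lands@5:R; in-air after throw: [b2@5:R b1@8:L b3@10:L]
Beat 4 (L): throw ball4 h=8 -> lands@12:L; in-air after throw: [b2@5:R b1@8:L b3@10:L b4@12:L]
Beat 5 (R): throw ball2 h=2 -> lands@7:R; in-air after throw: [b2@7:R b1@8:L b3@10:L b4@12:L]
Ball 2: thrown@1 h=2 -> first land @3; rethrown@3 h=2 -> second land @5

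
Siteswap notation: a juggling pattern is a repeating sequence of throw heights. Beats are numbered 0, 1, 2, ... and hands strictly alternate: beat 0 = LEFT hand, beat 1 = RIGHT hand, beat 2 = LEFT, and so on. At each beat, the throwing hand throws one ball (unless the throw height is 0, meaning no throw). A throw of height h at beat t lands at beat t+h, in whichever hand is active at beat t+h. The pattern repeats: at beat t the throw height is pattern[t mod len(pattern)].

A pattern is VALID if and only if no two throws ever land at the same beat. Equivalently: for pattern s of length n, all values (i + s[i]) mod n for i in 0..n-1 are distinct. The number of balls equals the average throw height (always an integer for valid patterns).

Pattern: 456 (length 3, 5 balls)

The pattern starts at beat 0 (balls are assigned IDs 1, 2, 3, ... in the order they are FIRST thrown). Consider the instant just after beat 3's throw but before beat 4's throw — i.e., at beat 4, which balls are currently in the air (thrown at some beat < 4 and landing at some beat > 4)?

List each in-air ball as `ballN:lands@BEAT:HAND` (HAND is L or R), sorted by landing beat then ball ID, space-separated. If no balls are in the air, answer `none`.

Answer: ball2:lands@6:L ball4:lands@7:R ball3:lands@8:L

Derivation:
Beat 0 (L): throw ball1 h=4 -> lands@4:L; in-air after throw: [b1@4:L]
Beat 1 (R): throw ball2 h=5 -> lands@6:L; in-air after throw: [b1@4:L b2@6:L]
Beat 2 (L): throw ball3 h=6 -> lands@8:L; in-air after throw: [b1@4:L b2@6:L b3@8:L]
Beat 3 (R): throw ball4 h=4 -> lands@7:R; in-air after throw: [b1@4:L b2@6:L b4@7:R b3@8:L]
Beat 4 (L): throw ball1 h=5 -> lands@9:R; in-air after throw: [b2@6:L b4@7:R b3@8:L b1@9:R]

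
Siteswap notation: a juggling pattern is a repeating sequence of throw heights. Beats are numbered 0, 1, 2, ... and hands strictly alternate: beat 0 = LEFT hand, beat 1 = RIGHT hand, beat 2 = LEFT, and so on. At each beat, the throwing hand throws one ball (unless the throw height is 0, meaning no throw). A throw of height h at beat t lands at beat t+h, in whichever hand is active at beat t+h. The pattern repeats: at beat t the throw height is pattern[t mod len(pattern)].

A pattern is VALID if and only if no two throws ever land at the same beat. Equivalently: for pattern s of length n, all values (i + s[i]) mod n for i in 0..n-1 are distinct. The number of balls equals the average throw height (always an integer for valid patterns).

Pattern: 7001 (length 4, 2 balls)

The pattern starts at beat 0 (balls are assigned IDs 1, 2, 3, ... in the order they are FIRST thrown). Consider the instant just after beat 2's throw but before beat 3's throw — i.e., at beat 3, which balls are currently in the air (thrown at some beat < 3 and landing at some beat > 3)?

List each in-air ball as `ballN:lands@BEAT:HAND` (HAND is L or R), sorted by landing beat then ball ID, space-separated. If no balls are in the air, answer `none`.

Answer: ball1:lands@7:R

Derivation:
Beat 0 (L): throw ball1 h=7 -> lands@7:R; in-air after throw: [b1@7:R]
Beat 3 (R): throw ball2 h=1 -> lands@4:L; in-air after throw: [b2@4:L b1@7:R]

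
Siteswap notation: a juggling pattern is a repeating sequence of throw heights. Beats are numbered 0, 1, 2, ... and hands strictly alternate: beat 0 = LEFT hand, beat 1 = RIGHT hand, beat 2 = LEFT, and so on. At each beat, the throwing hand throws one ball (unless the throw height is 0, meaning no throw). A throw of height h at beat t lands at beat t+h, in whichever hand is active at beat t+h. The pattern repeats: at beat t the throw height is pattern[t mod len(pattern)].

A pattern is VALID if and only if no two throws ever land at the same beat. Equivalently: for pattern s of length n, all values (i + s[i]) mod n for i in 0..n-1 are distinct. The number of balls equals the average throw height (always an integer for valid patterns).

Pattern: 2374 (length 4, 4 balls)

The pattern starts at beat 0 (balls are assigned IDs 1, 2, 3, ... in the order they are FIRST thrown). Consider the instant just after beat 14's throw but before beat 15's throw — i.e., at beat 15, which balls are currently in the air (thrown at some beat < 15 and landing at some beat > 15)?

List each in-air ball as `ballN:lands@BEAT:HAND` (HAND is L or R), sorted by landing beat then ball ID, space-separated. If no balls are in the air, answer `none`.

Beat 0 (L): throw ball1 h=2 -> lands@2:L; in-air after throw: [b1@2:L]
Beat 1 (R): throw ball2 h=3 -> lands@4:L; in-air after throw: [b1@2:L b2@4:L]
Beat 2 (L): throw ball1 h=7 -> lands@9:R; in-air after throw: [b2@4:L b1@9:R]
Beat 3 (R): throw ball3 h=4 -> lands@7:R; in-air after throw: [b2@4:L b3@7:R b1@9:R]
Beat 4 (L): throw ball2 h=2 -> lands@6:L; in-air after throw: [b2@6:L b3@7:R b1@9:R]
Beat 5 (R): throw ball4 h=3 -> lands@8:L; in-air after throw: [b2@6:L b3@7:R b4@8:L b1@9:R]
Beat 6 (L): throw ball2 h=7 -> lands@13:R; in-air after throw: [b3@7:R b4@8:L b1@9:R b2@13:R]
Beat 7 (R): throw ball3 h=4 -> lands@11:R; in-air after throw: [b4@8:L b1@9:R b3@11:R b2@13:R]
Beat 8 (L): throw ball4 h=2 -> lands@10:L; in-air after throw: [b1@9:R b4@10:L b3@11:R b2@13:R]
Beat 9 (R): throw ball1 h=3 -> lands@12:L; in-air after throw: [b4@10:L b3@11:R b1@12:L b2@13:R]
Beat 10 (L): throw ball4 h=7 -> lands@17:R; in-air after throw: [b3@11:R b1@12:L b2@13:R b4@17:R]
Beat 11 (R): throw ball3 h=4 -> lands@15:R; in-air after throw: [b1@12:L b2@13:R b3@15:R b4@17:R]
Beat 12 (L): throw ball1 h=2 -> lands@14:L; in-air after throw: [b2@13:R b1@14:L b3@15:R b4@17:R]
Beat 13 (R): throw ball2 h=3 -> lands@16:L; in-air after throw: [b1@14:L b3@15:R b2@16:L b4@17:R]
Beat 14 (L): throw ball1 h=7 -> lands@21:R; in-air after throw: [b3@15:R b2@16:L b4@17:R b1@21:R]
Beat 15 (R): throw ball3 h=4 -> lands@19:R; in-air after throw: [b2@16:L b4@17:R b3@19:R b1@21:R]

Answer: ball2:lands@16:L ball4:lands@17:R ball1:lands@21:R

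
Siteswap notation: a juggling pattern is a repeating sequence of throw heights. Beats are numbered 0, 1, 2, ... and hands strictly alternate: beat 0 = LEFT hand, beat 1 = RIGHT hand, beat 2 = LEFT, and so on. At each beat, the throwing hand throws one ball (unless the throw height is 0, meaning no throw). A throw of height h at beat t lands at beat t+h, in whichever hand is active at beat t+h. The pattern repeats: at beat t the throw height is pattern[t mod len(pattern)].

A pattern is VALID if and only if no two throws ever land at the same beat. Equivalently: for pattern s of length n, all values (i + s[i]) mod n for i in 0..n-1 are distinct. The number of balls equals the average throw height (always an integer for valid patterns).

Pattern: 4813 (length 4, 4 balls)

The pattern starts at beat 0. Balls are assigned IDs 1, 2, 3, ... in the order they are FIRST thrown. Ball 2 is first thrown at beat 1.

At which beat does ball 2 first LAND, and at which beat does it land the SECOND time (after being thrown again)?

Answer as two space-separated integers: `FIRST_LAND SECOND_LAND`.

Beat 0 (L): throw ball1 h=4 -> lands@4:L; in-air after throw: [b1@4:L]
Beat 1 (R): throw ball2 h=8 -> lands@9:R; in-air after throw: [b1@4:L b2@9:R]
Beat 2 (L): throw ball3 h=1 -> lands@3:R; in-air after throw: [b3@3:R b1@4:L b2@9:R]
Beat 3 (R): throw ball3 h=3 -> lands@6:L; in-air after throw: [b1@4:L b3@6:L b2@9:R]
Beat 4 (L): throw ball1 h=4 -> lands@8:L; in-air after throw: [b3@6:L b1@8:L b2@9:R]
Beat 5 (R): throw ball4 h=8 -> lands@13:R; in-air after throw: [b3@6:L b1@8:L b2@9:R b4@13:R]
Beat 6 (L): throw ball3 h=1 -> lands@7:R; in-air after throw: [b3@7:R b1@8:L b2@9:R b4@13:R]
Beat 7 (R): throw ball3 h=3 -> lands@10:L; in-air after throw: [b1@8:L b2@9:R b3@10:L b4@13:R]
Beat 8 (L): throw ball1 h=4 -> lands@12:L; in-air after throw: [b2@9:R b3@10:L b1@12:L b4@13:R]
Beat 9 (R): throw ball2 h=8 -> lands@17:R; in-air after throw: [b3@10:L b1@12:L b4@13:R b2@17:R]
Beat 10 (L): throw ball3 h=1 -> lands@11:R; in-air after throw: [b3@11:R b1@12:L b4@13:R b2@17:R]
Beat 11 (R): throw ball3 h=3 -> lands@14:L; in-air after throw: [b1@12:L b4@13:R b3@14:L b2@17:R]
Beat 12 (L): throw ball1 h=4 -> lands@16:L; in-air after throw: [b4@13:R b3@14:L b1@16:L b2@17:R]
Ball 2: thrown@1 h=8 -> first land @9; rethrown@9 h=8 -> second land @17

Answer: 9 17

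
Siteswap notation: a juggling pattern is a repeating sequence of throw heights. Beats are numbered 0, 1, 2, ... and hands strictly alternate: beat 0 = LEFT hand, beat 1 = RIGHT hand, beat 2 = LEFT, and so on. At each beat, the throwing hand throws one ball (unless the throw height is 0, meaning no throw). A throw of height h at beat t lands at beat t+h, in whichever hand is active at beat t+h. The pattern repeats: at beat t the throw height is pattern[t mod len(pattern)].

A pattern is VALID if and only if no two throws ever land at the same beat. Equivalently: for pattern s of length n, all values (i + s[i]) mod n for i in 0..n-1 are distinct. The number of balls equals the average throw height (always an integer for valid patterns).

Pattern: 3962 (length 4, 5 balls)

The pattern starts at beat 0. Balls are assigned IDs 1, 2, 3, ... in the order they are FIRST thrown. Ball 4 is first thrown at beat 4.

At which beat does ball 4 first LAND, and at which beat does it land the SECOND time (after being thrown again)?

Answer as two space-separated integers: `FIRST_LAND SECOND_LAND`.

Answer: 7 9

Derivation:
Beat 0 (L): throw ball1 h=3 -> lands@3:R; in-air after throw: [b1@3:R]
Beat 1 (R): throw ball2 h=9 -> lands@10:L; in-air after throw: [b1@3:R b2@10:L]
Beat 2 (L): throw ball3 h=6 -> lands@8:L; in-air after throw: [b1@3:R b3@8:L b2@10:L]
Beat 3 (R): throw ball1 h=2 -> lands@5:R; in-air after throw: [b1@5:R b3@8:L b2@10:L]
Beat 4 (L): throw ball4 h=3 -> lands@7:R; in-air after throw: [b1@5:R b4@7:R b3@8:L b2@10:L]
Beat 5 (R): throw ball1 h=9 -> lands@14:L; in-air after throw: [b4@7:R b3@8:L b2@10:L b1@14:L]
Beat 6 (L): throw ball5 h=6 -> lands@12:L; in-air after throw: [b4@7:R b3@8:L b2@10:L b5@12:L b1@14:L]
Beat 7 (R): throw ball4 h=2 -> lands@9:R; in-air after throw: [b3@8:L b4@9:R b2@10:L b5@12:L b1@14:L]
Beat 8 (L): throw ball3 h=3 -> lands@11:R; in-air after throw: [b4@9:R b2@10:L b3@11:R b5@12:L b1@14:L]
Beat 9 (R): throw ball4 h=9 -> lands@18:L; in-air after throw: [b2@10:L b3@11:R b5@12:L b1@14:L b4@18:L]
Ball 4: thrown@4 h=3 -> first land @7; rethrown@7 h=2 -> second land @9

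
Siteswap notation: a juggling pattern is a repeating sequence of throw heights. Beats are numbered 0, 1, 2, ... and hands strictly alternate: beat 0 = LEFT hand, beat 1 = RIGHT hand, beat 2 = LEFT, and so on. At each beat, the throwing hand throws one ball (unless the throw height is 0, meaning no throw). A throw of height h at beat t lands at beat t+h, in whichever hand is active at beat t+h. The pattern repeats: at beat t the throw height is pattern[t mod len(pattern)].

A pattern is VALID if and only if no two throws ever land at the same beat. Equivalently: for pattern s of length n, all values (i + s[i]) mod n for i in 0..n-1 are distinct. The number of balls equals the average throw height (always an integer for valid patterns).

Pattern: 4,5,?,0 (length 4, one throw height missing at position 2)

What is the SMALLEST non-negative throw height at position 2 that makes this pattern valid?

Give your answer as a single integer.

i=0: (0 + 4) mod 4 = 0
i=1: (1 + 5) mod 4 = 2
i=2: s[i]=? (unknown)
i=3: (3 + 0) mod 4 = 3
Known residues: [0, 2, 3]; need a permutation of 0..3, so missing residue r = 1
Need (2 + s) mod 4 = 1; smallest s = (1 - 2) mod 4 = 3

Answer: 3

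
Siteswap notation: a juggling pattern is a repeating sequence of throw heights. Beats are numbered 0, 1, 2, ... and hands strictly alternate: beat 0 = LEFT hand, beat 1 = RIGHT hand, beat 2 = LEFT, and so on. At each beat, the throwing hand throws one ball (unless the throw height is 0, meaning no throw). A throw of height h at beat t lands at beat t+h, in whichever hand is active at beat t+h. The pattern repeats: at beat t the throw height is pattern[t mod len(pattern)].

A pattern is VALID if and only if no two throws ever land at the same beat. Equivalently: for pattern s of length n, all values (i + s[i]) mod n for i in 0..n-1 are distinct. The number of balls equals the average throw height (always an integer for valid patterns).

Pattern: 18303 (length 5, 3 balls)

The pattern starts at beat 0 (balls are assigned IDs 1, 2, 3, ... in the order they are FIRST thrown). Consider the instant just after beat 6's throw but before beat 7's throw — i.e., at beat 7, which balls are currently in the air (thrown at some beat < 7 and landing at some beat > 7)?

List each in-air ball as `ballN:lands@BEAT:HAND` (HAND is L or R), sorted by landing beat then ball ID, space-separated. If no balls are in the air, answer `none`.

Answer: ball1:lands@9:R ball2:lands@14:L

Derivation:
Beat 0 (L): throw ball1 h=1 -> lands@1:R; in-air after throw: [b1@1:R]
Beat 1 (R): throw ball1 h=8 -> lands@9:R; in-air after throw: [b1@9:R]
Beat 2 (L): throw ball2 h=3 -> lands@5:R; in-air after throw: [b2@5:R b1@9:R]
Beat 4 (L): throw ball3 h=3 -> lands@7:R; in-air after throw: [b2@5:R b3@7:R b1@9:R]
Beat 5 (R): throw ball2 h=1 -> lands@6:L; in-air after throw: [b2@6:L b3@7:R b1@9:R]
Beat 6 (L): throw ball2 h=8 -> lands@14:L; in-air after throw: [b3@7:R b1@9:R b2@14:L]
Beat 7 (R): throw ball3 h=3 -> lands@10:L; in-air after throw: [b1@9:R b3@10:L b2@14:L]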